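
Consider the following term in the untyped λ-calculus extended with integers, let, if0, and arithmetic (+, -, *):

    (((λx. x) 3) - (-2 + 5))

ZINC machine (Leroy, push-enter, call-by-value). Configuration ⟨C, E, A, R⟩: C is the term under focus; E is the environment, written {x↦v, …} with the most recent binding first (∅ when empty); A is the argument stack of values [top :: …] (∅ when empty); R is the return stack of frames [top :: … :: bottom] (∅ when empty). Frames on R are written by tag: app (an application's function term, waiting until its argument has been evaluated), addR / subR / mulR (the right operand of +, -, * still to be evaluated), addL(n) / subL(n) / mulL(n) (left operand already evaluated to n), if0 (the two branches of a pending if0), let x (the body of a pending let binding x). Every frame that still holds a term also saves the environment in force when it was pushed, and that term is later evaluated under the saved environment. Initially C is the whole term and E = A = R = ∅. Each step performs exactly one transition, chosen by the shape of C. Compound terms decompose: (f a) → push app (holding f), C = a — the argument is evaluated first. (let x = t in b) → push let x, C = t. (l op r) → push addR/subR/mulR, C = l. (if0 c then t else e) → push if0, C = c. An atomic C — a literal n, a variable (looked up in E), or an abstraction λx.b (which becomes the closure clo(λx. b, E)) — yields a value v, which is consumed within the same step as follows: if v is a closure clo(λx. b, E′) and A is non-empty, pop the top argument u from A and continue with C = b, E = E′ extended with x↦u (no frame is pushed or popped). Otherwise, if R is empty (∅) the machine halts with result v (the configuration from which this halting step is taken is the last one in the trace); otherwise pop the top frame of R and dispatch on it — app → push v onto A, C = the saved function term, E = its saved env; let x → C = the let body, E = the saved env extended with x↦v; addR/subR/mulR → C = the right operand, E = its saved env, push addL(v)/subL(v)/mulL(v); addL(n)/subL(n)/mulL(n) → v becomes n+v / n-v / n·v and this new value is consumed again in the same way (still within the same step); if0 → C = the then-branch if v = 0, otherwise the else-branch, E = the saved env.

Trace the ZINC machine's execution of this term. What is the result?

t=0: [C=(((λx. x) 3) - (-2 + 5)) | E=∅ | A=∅ | R=∅]
t=1: [C=((λx. x) 3) | E=∅ | A=∅ | R=[subR]]
t=2: [C=3 | E=∅ | A=∅ | R=[app :: subR]]
t=3: [C=(λx. x) | E=∅ | A=[3] | R=[subR]]
t=4: [C=x | E={x↦3} | A=∅ | R=[subR]]
t=5: [C=(-2 + 5) | E=∅ | A=∅ | R=[subL(3)]]
t=6: [C=-2 | E=∅ | A=∅ | R=[addR :: subL(3)]]
t=7: [C=5 | E=∅ | A=∅ | R=[addL(-2) :: subL(3)]]
→ final value 0

Answer: 0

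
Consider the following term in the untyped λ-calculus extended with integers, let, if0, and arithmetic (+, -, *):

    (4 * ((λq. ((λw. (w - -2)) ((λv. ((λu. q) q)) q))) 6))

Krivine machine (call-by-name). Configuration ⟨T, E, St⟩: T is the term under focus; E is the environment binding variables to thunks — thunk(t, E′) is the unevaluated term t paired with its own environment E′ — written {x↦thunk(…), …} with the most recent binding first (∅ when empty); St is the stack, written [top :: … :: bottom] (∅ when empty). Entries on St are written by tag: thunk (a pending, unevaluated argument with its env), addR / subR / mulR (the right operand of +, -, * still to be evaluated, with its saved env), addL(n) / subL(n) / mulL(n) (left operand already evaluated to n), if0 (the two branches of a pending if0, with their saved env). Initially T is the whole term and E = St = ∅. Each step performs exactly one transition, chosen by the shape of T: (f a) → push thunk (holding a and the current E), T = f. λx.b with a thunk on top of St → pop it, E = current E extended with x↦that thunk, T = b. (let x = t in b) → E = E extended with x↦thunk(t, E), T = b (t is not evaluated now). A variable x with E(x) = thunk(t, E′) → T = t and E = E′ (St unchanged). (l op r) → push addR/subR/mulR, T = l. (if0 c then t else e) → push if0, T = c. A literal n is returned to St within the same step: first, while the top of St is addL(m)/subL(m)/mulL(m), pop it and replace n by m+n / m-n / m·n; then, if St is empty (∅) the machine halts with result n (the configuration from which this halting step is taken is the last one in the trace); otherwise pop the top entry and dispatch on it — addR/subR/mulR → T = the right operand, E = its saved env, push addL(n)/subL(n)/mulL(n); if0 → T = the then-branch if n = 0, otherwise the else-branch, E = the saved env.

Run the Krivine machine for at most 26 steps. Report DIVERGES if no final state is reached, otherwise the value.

0. <T=(4 * ((λq. ((λw. (w - -2)) ((λv. ((λu. q) q)) q))) 6)), E=∅, St=∅>
1. <T=4, E=∅, St=[mulR]>
2. <T=((λq. ((λw. (w - -2)) ((λv. ((λu. q) q)) q))) 6), E=∅, St=[mulL(4)]>
3. <T=(λq. ((λw. (w - -2)) ((λv. ((λu. q) q)) q))), E=∅, St=[thunk :: mulL(4)]>
4. <T=((λw. (w - -2)) ((λv. ((λu. q) q)) q)), E={q↦thunk(6, ∅)}, St=[mulL(4)]>
5. <T=(λw. (w - -2)), E={q↦thunk(6, ∅)}, St=[thunk :: mulL(4)]>
6. <T=(w - -2), E={w↦thunk(((λv. ((λu. q) q)) q), {q↦thunk(6, ∅)}), q↦thunk(6, ∅)}, St=[mulL(4)]>
7. <T=w, E={w↦thunk(((λv. ((λu. q) q)) q), {q↦thunk(6, ∅)}), q↦thunk(6, ∅)}, St=[subR :: mulL(4)]>
8. <T=((λv. ((λu. q) q)) q), E={q↦thunk(6, ∅)}, St=[subR :: mulL(4)]>
9. <T=(λv. ((λu. q) q)), E={q↦thunk(6, ∅)}, St=[thunk :: subR :: mulL(4)]>
10. <T=((λu. q) q), E={v↦thunk(q, {q↦thunk(6, ∅)}), q↦thunk(6, ∅)}, St=[subR :: mulL(4)]>
11. <T=(λu. q), E={v↦thunk(q, {q↦thunk(6, ∅)}), q↦thunk(6, ∅)}, St=[thunk :: subR :: mulL(4)]>
12. <T=q, E={u↦thunk(q, {v↦thunk(q, {q↦thunk(6, ∅)}), q↦thunk(6, ∅)}), v↦thunk(q, {q↦thunk(6, ∅)}), q↦thunk(6, ∅)}, St=[subR :: mulL(4)]>
13. <T=6, E=∅, St=[subR :: mulL(4)]>
14. <T=-2, E={w↦thunk(((λv. ((λu. q) q)) q), {q↦thunk(6, ∅)}), q↦thunk(6, ∅)}, St=[subL(6) :: mulL(4)]>
→ final value 32

Answer: 32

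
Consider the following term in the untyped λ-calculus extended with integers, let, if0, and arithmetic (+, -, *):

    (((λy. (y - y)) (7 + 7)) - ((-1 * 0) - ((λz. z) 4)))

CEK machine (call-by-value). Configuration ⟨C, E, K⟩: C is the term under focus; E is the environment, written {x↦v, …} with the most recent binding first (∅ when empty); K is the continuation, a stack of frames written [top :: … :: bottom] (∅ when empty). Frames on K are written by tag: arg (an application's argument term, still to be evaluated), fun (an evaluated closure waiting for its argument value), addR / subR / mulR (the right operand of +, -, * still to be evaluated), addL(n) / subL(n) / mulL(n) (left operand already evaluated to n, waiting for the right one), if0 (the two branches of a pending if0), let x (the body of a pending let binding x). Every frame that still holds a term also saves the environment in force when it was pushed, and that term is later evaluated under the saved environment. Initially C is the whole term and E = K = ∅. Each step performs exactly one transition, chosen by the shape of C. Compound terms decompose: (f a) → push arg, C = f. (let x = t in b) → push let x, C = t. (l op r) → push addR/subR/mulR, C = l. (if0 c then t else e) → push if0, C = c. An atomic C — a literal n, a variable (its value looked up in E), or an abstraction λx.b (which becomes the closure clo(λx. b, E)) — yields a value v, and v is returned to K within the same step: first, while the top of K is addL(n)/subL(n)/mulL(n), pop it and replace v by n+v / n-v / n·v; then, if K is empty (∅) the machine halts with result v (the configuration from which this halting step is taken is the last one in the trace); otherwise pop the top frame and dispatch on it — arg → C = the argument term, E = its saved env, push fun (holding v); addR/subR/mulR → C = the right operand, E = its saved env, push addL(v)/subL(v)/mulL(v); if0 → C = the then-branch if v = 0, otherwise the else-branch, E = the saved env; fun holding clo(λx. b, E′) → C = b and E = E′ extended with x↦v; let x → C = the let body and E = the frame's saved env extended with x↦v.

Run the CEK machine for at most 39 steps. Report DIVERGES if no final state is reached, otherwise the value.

Answer: 4

Machine steps:
step 0: <C=(((λy. (y - y)) (7 + 7)) - ((-1 * 0) - ((λz. z) 4))), E=∅, K=∅>
step 1: <C=((λy. (y - y)) (7 + 7)), E=∅, K=[subR]>
step 2: <C=(λy. (y - y)), E=∅, K=[arg :: subR]>
step 3: <C=(7 + 7), E=∅, K=[fun :: subR]>
step 4: <C=7, E=∅, K=[addR :: fun :: subR]>
step 5: <C=7, E=∅, K=[addL(7) :: fun :: subR]>
step 6: <C=(y - y), E={y↦14}, K=[subR]>
step 7: <C=y, E={y↦14}, K=[subR :: subR]>
step 8: <C=y, E={y↦14}, K=[subL(14) :: subR]>
step 9: <C=((-1 * 0) - ((λz. z) 4)), E=∅, K=[subL(0)]>
step 10: <C=(-1 * 0), E=∅, K=[subR :: subL(0)]>
step 11: <C=-1, E=∅, K=[mulR :: subR :: subL(0)]>
step 12: <C=0, E=∅, K=[mulL(-1) :: subR :: subL(0)]>
step 13: <C=((λz. z) 4), E=∅, K=[subL(0) :: subL(0)]>
step 14: <C=(λz. z), E=∅, K=[arg :: subL(0) :: subL(0)]>
step 15: <C=4, E=∅, K=[fun :: subL(0) :: subL(0)]>
step 16: <C=z, E={z↦4}, K=[subL(0) :: subL(0)]>
→ final value 4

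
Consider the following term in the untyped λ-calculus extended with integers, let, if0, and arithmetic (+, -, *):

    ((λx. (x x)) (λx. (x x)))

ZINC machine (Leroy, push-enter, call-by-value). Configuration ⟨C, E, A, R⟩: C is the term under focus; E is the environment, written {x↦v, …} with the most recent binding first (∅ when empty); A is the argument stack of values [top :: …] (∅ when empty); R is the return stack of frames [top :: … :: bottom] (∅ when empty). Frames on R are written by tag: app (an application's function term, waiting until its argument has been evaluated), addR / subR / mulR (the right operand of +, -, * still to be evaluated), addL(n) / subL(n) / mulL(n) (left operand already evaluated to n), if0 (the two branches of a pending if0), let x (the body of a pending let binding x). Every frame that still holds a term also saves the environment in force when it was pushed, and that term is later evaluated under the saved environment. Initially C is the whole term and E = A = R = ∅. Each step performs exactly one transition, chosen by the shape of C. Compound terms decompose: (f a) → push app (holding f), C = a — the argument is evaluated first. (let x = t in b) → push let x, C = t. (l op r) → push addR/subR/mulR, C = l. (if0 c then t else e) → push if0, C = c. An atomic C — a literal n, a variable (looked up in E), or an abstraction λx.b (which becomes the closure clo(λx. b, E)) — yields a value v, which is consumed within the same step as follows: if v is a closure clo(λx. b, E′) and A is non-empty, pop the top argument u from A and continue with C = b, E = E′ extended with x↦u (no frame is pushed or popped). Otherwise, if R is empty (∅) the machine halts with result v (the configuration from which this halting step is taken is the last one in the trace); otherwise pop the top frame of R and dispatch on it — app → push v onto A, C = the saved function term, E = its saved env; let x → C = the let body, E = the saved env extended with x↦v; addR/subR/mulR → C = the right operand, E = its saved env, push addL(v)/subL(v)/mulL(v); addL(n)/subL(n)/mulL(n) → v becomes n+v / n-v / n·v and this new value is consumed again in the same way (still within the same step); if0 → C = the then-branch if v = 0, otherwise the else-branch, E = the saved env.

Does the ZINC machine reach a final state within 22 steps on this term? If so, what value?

Answer: DIVERGES (no final state within 22 steps)

Execution trace:
t=0: [C=((λx. (x x)) (λx. (x x))) | E=∅ | A=∅ | R=∅]
t=1: [C=(λx. (x x)) | E=∅ | A=∅ | R=[app]]
t=2: [C=(λx. (x x)) | E=∅ | A=[clo(λx. (x x), ∅)] | R=∅]
t=3: [C=(x x) | E={x↦clo(λx. (x x), ∅)} | A=∅ | R=∅]
t=4: [C=x | E={x↦clo(λx. (x x), ∅)} | A=∅ | R=[app]]
t=5: [C=x | E={x↦clo(λx. (x x), ∅)} | A=[clo(λx. (x x), ∅)] | R=∅]
… configuration repeats with period 3 (steps 3–5 recur indefinitely) …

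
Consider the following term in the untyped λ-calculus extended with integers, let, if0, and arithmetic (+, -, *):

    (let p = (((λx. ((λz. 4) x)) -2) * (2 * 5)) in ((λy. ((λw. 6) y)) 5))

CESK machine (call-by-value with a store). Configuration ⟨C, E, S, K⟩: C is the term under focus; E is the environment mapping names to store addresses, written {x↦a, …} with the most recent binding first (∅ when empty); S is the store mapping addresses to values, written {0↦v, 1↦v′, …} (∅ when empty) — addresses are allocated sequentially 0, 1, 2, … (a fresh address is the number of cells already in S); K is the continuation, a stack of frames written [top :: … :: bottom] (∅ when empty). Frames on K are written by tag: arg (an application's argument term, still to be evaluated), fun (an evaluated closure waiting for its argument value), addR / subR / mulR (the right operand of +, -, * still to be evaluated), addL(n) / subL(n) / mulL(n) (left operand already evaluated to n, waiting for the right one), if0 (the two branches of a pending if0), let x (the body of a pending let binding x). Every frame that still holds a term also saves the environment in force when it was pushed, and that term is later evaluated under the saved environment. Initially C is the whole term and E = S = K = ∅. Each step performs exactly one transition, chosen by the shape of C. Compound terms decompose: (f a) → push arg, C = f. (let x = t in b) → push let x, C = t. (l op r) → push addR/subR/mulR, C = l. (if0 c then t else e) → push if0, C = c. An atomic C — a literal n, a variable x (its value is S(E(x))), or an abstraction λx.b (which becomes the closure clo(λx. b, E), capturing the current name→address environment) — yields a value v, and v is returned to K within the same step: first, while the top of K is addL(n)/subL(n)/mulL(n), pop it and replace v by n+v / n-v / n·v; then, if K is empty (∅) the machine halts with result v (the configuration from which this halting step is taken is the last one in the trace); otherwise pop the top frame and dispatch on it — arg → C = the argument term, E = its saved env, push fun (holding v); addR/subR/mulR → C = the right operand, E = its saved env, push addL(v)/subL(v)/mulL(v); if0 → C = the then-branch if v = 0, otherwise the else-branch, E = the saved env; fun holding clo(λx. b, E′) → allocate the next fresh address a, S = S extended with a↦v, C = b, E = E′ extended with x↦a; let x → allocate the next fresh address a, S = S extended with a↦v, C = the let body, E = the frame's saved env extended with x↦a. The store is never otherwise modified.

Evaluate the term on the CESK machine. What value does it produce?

step 0: <C=(let p = (((λx. ((λz. 4) x)) -2) * (2 * 5)) in ((λy. ((λw. 6) y)) 5)), E=∅, S=∅, K=∅>
step 1: <C=(((λx. ((λz. 4) x)) -2) * (2 * 5)), E=∅, S=∅, K=[let p]>
step 2: <C=((λx. ((λz. 4) x)) -2), E=∅, S=∅, K=[mulR :: let p]>
step 3: <C=(λx. ((λz. 4) x)), E=∅, S=∅, K=[arg :: mulR :: let p]>
step 4: <C=-2, E=∅, S=∅, K=[fun :: mulR :: let p]>
step 5: <C=((λz. 4) x), E={x↦0}, S={0↦-2}, K=[mulR :: let p]>
step 6: <C=(λz. 4), E={x↦0}, S={0↦-2}, K=[arg :: mulR :: let p]>
step 7: <C=x, E={x↦0}, S={0↦-2}, K=[fun :: mulR :: let p]>
step 8: <C=4, E={z↦1, x↦0}, S={0↦-2, 1↦-2}, K=[mulR :: let p]>
step 9: <C=(2 * 5), E=∅, S={0↦-2, 1↦-2}, K=[mulL(4) :: let p]>
step 10: <C=2, E=∅, S={0↦-2, 1↦-2}, K=[mulR :: mulL(4) :: let p]>
step 11: <C=5, E=∅, S={0↦-2, 1↦-2}, K=[mulL(2) :: mulL(4) :: let p]>
step 12: <C=((λy. ((λw. 6) y)) 5), E={p↦2}, S={0↦-2, 1↦-2, 2↦40}, K=∅>
step 13: <C=(λy. ((λw. 6) y)), E={p↦2}, S={0↦-2, 1↦-2, 2↦40}, K=[arg]>
step 14: <C=5, E={p↦2}, S={0↦-2, 1↦-2, 2↦40}, K=[fun]>
step 15: <C=((λw. 6) y), E={y↦3, p↦2}, S={0↦-2, 1↦-2, 2↦40, 3↦5}, K=∅>
step 16: <C=(λw. 6), E={y↦3, p↦2}, S={0↦-2, 1↦-2, 2↦40, 3↦5}, K=[arg]>
step 17: <C=y, E={y↦3, p↦2}, S={0↦-2, 1↦-2, 2↦40, 3↦5}, K=[fun]>
step 18: <C=6, E={w↦4, y↦3, p↦2}, S={0↦-2, 1↦-2, 2↦40, 3↦5, 4↦5}, K=∅>
→ final value 6

Answer: 6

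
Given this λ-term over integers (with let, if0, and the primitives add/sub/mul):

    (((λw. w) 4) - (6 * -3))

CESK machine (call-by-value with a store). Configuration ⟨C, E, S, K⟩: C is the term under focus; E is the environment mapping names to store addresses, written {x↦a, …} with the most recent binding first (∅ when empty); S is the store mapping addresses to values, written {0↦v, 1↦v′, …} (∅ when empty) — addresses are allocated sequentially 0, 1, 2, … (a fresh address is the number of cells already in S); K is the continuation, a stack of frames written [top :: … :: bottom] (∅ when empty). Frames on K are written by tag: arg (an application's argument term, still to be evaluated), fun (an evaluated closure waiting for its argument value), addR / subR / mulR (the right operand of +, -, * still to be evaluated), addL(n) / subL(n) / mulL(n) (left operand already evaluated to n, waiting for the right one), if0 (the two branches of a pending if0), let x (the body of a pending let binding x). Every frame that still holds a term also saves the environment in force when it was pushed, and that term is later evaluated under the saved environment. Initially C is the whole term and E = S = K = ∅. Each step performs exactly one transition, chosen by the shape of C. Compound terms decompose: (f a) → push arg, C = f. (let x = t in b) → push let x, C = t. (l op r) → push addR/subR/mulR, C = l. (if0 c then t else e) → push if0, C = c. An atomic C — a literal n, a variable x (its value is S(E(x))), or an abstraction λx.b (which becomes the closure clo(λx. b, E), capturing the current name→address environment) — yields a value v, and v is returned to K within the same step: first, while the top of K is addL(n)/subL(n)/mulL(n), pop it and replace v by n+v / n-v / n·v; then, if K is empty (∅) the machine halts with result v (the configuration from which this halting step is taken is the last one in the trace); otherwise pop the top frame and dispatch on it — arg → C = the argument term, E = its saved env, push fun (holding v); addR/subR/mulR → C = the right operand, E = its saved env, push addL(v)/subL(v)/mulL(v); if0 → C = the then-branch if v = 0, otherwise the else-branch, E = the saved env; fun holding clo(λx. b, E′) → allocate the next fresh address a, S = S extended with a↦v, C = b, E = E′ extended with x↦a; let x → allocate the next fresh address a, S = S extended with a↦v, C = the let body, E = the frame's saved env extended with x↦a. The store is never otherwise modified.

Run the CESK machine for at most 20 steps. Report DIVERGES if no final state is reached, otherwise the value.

Answer: 22

Execution trace:
0. [C=(((λw. w) 4) - (6 * -3)) | E=∅ | S=∅ | K=∅]
1. [C=((λw. w) 4) | E=∅ | S=∅ | K=[subR]]
2. [C=(λw. w) | E=∅ | S=∅ | K=[arg :: subR]]
3. [C=4 | E=∅ | S=∅ | K=[fun :: subR]]
4. [C=w | E={w↦0} | S={0↦4} | K=[subR]]
5. [C=(6 * -3) | E=∅ | S={0↦4} | K=[subL(4)]]
6. [C=6 | E=∅ | S={0↦4} | K=[mulR :: subL(4)]]
7. [C=-3 | E=∅ | S={0↦4} | K=[mulL(6) :: subL(4)]]
→ final value 22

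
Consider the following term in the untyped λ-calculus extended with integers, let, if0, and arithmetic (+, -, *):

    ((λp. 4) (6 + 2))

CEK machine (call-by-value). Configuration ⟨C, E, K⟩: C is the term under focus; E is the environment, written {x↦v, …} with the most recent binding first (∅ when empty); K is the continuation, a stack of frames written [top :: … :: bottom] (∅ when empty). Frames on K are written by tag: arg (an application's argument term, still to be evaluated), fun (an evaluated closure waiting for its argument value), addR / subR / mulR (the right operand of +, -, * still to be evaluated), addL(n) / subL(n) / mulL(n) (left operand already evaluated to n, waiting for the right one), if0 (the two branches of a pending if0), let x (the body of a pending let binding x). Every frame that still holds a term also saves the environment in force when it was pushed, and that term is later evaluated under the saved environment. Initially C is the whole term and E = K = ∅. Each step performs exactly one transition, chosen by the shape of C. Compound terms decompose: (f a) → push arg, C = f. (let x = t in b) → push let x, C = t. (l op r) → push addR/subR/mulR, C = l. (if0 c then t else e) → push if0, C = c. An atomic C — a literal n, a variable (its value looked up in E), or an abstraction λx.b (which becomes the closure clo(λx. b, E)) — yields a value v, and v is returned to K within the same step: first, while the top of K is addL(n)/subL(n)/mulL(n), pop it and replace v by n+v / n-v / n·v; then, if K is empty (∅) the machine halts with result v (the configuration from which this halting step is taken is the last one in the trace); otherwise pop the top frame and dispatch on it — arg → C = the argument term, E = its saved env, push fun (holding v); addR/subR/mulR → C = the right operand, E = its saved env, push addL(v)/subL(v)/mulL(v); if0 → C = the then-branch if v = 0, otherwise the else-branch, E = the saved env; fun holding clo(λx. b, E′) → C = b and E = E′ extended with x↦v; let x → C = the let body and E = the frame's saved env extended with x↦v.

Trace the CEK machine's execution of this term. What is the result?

Answer: 4

Machine steps:
[0] ⟨C=((λp. 4) (6 + 2)); E=∅; K=∅⟩
[1] ⟨C=(λp. 4); E=∅; K=[arg]⟩
[2] ⟨C=(6 + 2); E=∅; K=[fun]⟩
[3] ⟨C=6; E=∅; K=[addR :: fun]⟩
[4] ⟨C=2; E=∅; K=[addL(6) :: fun]⟩
[5] ⟨C=4; E={p↦8}; K=∅⟩
→ final value 4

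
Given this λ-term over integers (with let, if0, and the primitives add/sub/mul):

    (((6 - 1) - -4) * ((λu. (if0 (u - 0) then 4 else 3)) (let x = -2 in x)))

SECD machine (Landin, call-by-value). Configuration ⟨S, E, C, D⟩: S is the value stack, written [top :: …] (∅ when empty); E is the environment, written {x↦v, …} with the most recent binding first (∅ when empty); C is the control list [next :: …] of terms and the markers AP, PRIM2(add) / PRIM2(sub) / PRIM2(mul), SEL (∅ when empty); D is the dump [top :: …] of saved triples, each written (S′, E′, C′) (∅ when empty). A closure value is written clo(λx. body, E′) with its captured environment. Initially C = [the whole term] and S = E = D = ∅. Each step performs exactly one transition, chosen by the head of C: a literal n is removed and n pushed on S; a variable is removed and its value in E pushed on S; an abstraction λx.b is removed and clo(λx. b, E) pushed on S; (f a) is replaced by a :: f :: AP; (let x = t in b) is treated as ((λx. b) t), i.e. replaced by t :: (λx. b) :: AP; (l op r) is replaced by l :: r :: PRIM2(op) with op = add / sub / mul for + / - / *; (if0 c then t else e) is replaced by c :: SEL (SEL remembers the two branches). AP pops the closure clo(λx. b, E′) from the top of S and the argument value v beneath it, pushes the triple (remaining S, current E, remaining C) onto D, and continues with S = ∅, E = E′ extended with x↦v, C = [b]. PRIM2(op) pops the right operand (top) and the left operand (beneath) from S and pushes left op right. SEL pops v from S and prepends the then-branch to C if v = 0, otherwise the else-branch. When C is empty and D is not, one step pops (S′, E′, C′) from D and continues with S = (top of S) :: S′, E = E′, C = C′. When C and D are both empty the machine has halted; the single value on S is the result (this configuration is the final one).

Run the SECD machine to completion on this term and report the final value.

Answer: 27

Machine steps:
t=0: [S=∅ | E=∅ | C=[(((6 - 1) - -4) * ((λu. (if0 (u - 0) then 4 else 3)) (let x = -2 in x)))] | D=∅]
t=1: [S=∅ | E=∅ | C=[((6 - 1) - -4) :: ((λu. (if0 (u - 0) then 4 else 3)) (let x = -2 in x)) :: PRIM2(mul)] | D=∅]
t=2: [S=∅ | E=∅ | C=[(6 - 1) :: -4 :: PRIM2(sub) :: ((λu. (if0 (u - 0) then 4 else 3)) (let x = -2 in x)) :: PRIM2(mul)] | D=∅]
t=3: [S=∅ | E=∅ | C=[6 :: 1 :: PRIM2(sub) :: -4 :: PRIM2(sub) :: ((λu. (if0 (u - 0) then 4 else 3)) (let x = -2 in x)) :: PRIM2(mul)] | D=∅]
t=4: [S=[6] | E=∅ | C=[1 :: PRIM2(sub) :: -4 :: PRIM2(sub) :: ((λu. (if0 (u - 0) then 4 else 3)) (let x = -2 in x)) :: PRIM2(mul)] | D=∅]
t=5: [S=[1 :: 6] | E=∅ | C=[PRIM2(sub) :: -4 :: PRIM2(sub) :: ((λu. (if0 (u - 0) then 4 else 3)) (let x = -2 in x)) :: PRIM2(mul)] | D=∅]
t=6: [S=[5] | E=∅ | C=[-4 :: PRIM2(sub) :: ((λu. (if0 (u - 0) then 4 else 3)) (let x = -2 in x)) :: PRIM2(mul)] | D=∅]
t=7: [S=[-4 :: 5] | E=∅ | C=[PRIM2(sub) :: ((λu. (if0 (u - 0) then 4 else 3)) (let x = -2 in x)) :: PRIM2(mul)] | D=∅]
t=8: [S=[9] | E=∅ | C=[((λu. (if0 (u - 0) then 4 else 3)) (let x = -2 in x)) :: PRIM2(mul)] | D=∅]
t=9: [S=[9] | E=∅ | C=[(let x = -2 in x) :: (λu. (if0 (u - 0) then 4 else 3)) :: AP :: PRIM2(mul)] | D=∅]
t=10: [S=[9] | E=∅ | C=[-2 :: (λx. x) :: AP :: (λu. (if0 (u - 0) then 4 else 3)) :: AP :: PRIM2(mul)] | D=∅]
t=11: [S=[-2 :: 9] | E=∅ | C=[(λx. x) :: AP :: (λu. (if0 (u - 0) then 4 else 3)) :: AP :: PRIM2(mul)] | D=∅]
t=12: [S=[clo(λx. x, ∅) :: -2 :: 9] | E=∅ | C=[AP :: (λu. (if0 (u - 0) then 4 else 3)) :: AP :: PRIM2(mul)] | D=∅]
t=13: [S=∅ | E={x↦-2} | C=[x] | D=[([9], ∅, [(λu. (if0 (u - 0) then 4 else 3)) :: AP :: PRIM2(mul)])]]
t=14: [S=[-2] | E={x↦-2} | C=∅ | D=[([9], ∅, [(λu. (if0 (u - 0) then 4 else 3)) :: AP :: PRIM2(mul)])]]
t=15: [S=[-2 :: 9] | E=∅ | C=[(λu. (if0 (u - 0) then 4 else 3)) :: AP :: PRIM2(mul)] | D=∅]
t=16: [S=[clo(λu. (if0 (u - 0) then 4 else 3), ∅) :: -2 :: 9] | E=∅ | C=[AP :: PRIM2(mul)] | D=∅]
t=17: [S=∅ | E={u↦-2} | C=[(if0 (u - 0) then 4 else 3)] | D=[([9], ∅, [PRIM2(mul)])]]
t=18: [S=∅ | E={u↦-2} | C=[(u - 0) :: SEL] | D=[([9], ∅, [PRIM2(mul)])]]
t=19: [S=∅ | E={u↦-2} | C=[u :: 0 :: PRIM2(sub) :: SEL] | D=[([9], ∅, [PRIM2(mul)])]]
t=20: [S=[-2] | E={u↦-2} | C=[0 :: PRIM2(sub) :: SEL] | D=[([9], ∅, [PRIM2(mul)])]]
t=21: [S=[0 :: -2] | E={u↦-2} | C=[PRIM2(sub) :: SEL] | D=[([9], ∅, [PRIM2(mul)])]]
t=22: [S=[-2] | E={u↦-2} | C=[SEL] | D=[([9], ∅, [PRIM2(mul)])]]
t=23: [S=∅ | E={u↦-2} | C=[3] | D=[([9], ∅, [PRIM2(mul)])]]
t=24: [S=[3] | E={u↦-2} | C=∅ | D=[([9], ∅, [PRIM2(mul)])]]
t=25: [S=[3 :: 9] | E=∅ | C=[PRIM2(mul)] | D=∅]
t=26: [S=[27] | E=∅ | C=∅ | D=∅]
→ final value 27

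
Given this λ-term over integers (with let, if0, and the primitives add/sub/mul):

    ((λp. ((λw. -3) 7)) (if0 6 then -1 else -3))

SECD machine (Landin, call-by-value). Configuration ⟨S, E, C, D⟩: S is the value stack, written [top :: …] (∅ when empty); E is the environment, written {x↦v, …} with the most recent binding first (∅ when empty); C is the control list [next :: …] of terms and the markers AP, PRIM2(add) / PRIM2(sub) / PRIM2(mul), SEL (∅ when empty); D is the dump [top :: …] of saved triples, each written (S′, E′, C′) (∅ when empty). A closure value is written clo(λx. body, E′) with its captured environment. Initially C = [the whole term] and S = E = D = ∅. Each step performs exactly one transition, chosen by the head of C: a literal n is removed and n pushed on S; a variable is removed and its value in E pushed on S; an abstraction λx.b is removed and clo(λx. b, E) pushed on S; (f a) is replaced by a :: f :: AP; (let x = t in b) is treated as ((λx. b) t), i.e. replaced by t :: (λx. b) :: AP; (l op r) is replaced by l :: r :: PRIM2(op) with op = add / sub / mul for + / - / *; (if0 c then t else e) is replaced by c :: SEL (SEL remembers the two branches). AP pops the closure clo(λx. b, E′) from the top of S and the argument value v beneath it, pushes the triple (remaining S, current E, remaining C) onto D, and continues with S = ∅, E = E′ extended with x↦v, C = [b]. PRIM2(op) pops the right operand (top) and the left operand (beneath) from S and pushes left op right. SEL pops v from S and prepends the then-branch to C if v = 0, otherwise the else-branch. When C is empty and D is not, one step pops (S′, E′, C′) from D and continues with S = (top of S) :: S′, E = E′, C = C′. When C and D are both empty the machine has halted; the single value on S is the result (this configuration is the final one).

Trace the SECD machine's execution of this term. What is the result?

0. [S=∅ | E=∅ | C=[((λp. ((λw. -3) 7)) (if0 6 then -1 else -3))] | D=∅]
1. [S=∅ | E=∅ | C=[(if0 6 then -1 else -3) :: (λp. ((λw. -3) 7)) :: AP] | D=∅]
2. [S=∅ | E=∅ | C=[6 :: SEL :: (λp. ((λw. -3) 7)) :: AP] | D=∅]
3. [S=[6] | E=∅ | C=[SEL :: (λp. ((λw. -3) 7)) :: AP] | D=∅]
4. [S=∅ | E=∅ | C=[-3 :: (λp. ((λw. -3) 7)) :: AP] | D=∅]
5. [S=[-3] | E=∅ | C=[(λp. ((λw. -3) 7)) :: AP] | D=∅]
6. [S=[clo(λp. ((λw. -3) 7), ∅) :: -3] | E=∅ | C=[AP] | D=∅]
7. [S=∅ | E={p↦-3} | C=[((λw. -3) 7)] | D=[(∅, ∅, ∅)]]
8. [S=∅ | E={p↦-3} | C=[7 :: (λw. -3) :: AP] | D=[(∅, ∅, ∅)]]
9. [S=[7] | E={p↦-3} | C=[(λw. -3) :: AP] | D=[(∅, ∅, ∅)]]
10. [S=[clo(λw. -3, {p↦-3}) :: 7] | E={p↦-3} | C=[AP] | D=[(∅, ∅, ∅)]]
11. [S=∅ | E={w↦7, p↦-3} | C=[-3] | D=[(∅, {p↦-3}, ∅) :: (∅, ∅, ∅)]]
12. [S=[-3] | E={w↦7, p↦-3} | C=∅ | D=[(∅, {p↦-3}, ∅) :: (∅, ∅, ∅)]]
13. [S=[-3] | E={p↦-3} | C=∅ | D=[(∅, ∅, ∅)]]
14. [S=[-3] | E=∅ | C=∅ | D=∅]
→ final value -3

Answer: -3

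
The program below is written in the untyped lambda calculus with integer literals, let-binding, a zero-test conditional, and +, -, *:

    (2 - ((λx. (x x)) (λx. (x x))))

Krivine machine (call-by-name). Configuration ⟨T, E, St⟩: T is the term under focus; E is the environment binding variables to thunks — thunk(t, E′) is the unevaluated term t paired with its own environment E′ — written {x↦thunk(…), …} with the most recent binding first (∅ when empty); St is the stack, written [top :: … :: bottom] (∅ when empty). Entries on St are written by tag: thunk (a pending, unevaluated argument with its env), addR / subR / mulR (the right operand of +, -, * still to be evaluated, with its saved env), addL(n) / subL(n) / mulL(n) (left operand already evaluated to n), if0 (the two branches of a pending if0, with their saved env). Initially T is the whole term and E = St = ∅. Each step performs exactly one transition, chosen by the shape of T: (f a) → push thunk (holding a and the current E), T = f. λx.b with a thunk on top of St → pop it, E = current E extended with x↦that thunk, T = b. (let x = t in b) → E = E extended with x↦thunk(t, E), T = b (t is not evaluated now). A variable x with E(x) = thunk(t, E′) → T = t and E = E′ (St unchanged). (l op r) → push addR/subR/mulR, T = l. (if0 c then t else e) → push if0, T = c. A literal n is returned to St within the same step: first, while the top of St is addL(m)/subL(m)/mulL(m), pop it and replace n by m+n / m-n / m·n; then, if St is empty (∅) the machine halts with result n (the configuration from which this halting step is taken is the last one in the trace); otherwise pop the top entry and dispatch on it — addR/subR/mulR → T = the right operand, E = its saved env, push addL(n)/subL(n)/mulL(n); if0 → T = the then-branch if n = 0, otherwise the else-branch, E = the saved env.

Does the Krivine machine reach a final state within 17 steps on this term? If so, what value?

Answer: DIVERGES (no final state within 17 steps)

Machine steps:
[0] <T=(2 - ((λx. (x x)) (λx. (x x)))), E=∅, St=∅>
[1] <T=2, E=∅, St=[subR]>
[2] <T=((λx. (x x)) (λx. (x x))), E=∅, St=[subL(2)]>
[3] <T=(λx. (x x)), E=∅, St=[thunk :: subL(2)]>
[4] <T=(x x), E={x↦thunk((λx. (x x)), ∅)}, St=[subL(2)]>
[5] <T=x, E={x↦thunk((λx. (x x)), ∅)}, St=[thunk :: subL(2)]>
[6] <T=(λx. (x x)), E=∅, St=[thunk :: subL(2)]>
[7] <T=(x x), E={x↦thunk(x, {x↦thunk((λx. (x x)), ∅)})}, St=[subL(2)]>
[8] <T=x, E={x↦thunk(x, {x↦thunk((λx. (x x)), ∅)})}, St=[thunk :: subL(2)]>
[9] <T=x, E={x↦thunk((λx. (x x)), ∅)}, St=[thunk :: subL(2)]>
[10] <T=(λx. (x x)), E=∅, St=[thunk :: subL(2)]>
[11] <T=(x x), E={x↦thunk(x, {x↦thunk(x, {x↦thunk((λx. (x x)), ∅)})})}, St=[subL(2)]>
[12] <T=x, E={x↦thunk(x, {x↦thunk(x, {x↦thunk((λx. (x x)), ∅)})})}, St=[thunk :: subL(2)]>
[13] <T=x, E={x↦thunk(x, {x↦thunk((λx. (x x)), ∅)})}, St=[thunk :: subL(2)]>
[14] <T=x, E={x↦thunk((λx. (x x)), ∅)}, St=[thunk :: subL(2)]>
[15] <T=(λx. (x x)), E=∅, St=[thunk :: subL(2)]>
[16] <T=(x x), E={x↦thunk(x, {x↦thunk(x, {x↦thunk(x, {x↦thunk((λx. (x x)), ∅)})})})}, St=[subL(2)]>
[17] <T=x, E={x↦thunk(x, {x↦thunk(x, {x↦thunk(x, {x↦thunk((λx. (x x)), ∅)})})})}, St=[thunk :: subL(2)]>
→ 17 transitions taken and the configuration is still not final: no result within 17 steps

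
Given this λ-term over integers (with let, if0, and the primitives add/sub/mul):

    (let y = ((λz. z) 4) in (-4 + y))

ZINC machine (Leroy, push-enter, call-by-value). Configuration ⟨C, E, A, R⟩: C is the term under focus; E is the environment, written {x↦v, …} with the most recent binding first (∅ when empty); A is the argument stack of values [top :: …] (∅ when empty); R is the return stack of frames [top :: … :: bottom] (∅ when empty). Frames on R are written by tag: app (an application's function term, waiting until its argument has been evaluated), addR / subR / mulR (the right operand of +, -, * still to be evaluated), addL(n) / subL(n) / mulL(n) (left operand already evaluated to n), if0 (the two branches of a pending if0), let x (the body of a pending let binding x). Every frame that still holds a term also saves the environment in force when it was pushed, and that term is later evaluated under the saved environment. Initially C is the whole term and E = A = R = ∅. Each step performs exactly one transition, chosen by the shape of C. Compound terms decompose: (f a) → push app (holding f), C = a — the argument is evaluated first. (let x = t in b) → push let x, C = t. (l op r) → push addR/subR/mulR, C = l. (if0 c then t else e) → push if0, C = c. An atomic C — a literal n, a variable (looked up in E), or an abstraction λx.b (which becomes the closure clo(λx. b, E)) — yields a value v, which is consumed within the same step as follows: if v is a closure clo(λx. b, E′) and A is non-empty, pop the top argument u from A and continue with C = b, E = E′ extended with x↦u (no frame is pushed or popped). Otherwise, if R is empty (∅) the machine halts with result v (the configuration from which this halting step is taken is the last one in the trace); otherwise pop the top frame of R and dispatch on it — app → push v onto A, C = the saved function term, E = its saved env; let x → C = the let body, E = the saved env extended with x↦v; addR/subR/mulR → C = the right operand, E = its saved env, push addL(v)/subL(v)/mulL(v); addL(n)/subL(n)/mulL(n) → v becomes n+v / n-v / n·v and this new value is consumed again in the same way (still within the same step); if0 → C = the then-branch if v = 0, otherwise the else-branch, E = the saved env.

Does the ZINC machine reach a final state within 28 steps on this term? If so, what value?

t=0: [C=(let y = ((λz. z) 4) in (-4 + y)) | E=∅ | A=∅ | R=∅]
t=1: [C=((λz. z) 4) | E=∅ | A=∅ | R=[let y]]
t=2: [C=4 | E=∅ | A=∅ | R=[app :: let y]]
t=3: [C=(λz. z) | E=∅ | A=[4] | R=[let y]]
t=4: [C=z | E={z↦4} | A=∅ | R=[let y]]
t=5: [C=(-4 + y) | E={y↦4} | A=∅ | R=∅]
t=6: [C=-4 | E={y↦4} | A=∅ | R=[addR]]
t=7: [C=y | E={y↦4} | A=∅ | R=[addL(-4)]]
→ final value 0

Answer: 0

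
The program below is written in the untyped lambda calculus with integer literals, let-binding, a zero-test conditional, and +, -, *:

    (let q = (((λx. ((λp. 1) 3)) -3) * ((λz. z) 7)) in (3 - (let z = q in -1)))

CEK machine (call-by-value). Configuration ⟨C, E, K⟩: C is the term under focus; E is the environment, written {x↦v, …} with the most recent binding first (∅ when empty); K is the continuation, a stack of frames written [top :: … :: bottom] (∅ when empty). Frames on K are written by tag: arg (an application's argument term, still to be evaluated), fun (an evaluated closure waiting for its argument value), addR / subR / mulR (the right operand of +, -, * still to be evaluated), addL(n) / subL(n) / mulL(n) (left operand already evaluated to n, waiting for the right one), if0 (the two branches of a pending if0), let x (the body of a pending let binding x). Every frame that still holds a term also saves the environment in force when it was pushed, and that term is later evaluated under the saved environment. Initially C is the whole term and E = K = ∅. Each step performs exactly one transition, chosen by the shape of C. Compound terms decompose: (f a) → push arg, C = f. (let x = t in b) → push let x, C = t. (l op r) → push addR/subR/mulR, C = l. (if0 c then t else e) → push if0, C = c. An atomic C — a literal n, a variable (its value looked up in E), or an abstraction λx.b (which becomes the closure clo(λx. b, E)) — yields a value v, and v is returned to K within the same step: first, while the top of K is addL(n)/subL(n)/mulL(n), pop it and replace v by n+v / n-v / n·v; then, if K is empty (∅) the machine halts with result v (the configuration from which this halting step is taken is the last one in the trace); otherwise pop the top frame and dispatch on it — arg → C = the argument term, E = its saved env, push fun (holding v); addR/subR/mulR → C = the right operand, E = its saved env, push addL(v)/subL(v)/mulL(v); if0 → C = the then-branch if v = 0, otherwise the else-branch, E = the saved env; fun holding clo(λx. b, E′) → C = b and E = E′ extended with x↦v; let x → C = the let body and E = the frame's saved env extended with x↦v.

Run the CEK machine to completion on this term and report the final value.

t=0: [C=(let q = (((λx. ((λp. 1) 3)) -3) * ((λz. z) 7)) in (3 - (let z = q in -1))) | E=∅ | K=∅]
t=1: [C=(((λx. ((λp. 1) 3)) -3) * ((λz. z) 7)) | E=∅ | K=[let q]]
t=2: [C=((λx. ((λp. 1) 3)) -3) | E=∅ | K=[mulR :: let q]]
t=3: [C=(λx. ((λp. 1) 3)) | E=∅ | K=[arg :: mulR :: let q]]
t=4: [C=-3 | E=∅ | K=[fun :: mulR :: let q]]
t=5: [C=((λp. 1) 3) | E={x↦-3} | K=[mulR :: let q]]
t=6: [C=(λp. 1) | E={x↦-3} | K=[arg :: mulR :: let q]]
t=7: [C=3 | E={x↦-3} | K=[fun :: mulR :: let q]]
t=8: [C=1 | E={p↦3, x↦-3} | K=[mulR :: let q]]
t=9: [C=((λz. z) 7) | E=∅ | K=[mulL(1) :: let q]]
t=10: [C=(λz. z) | E=∅ | K=[arg :: mulL(1) :: let q]]
t=11: [C=7 | E=∅ | K=[fun :: mulL(1) :: let q]]
t=12: [C=z | E={z↦7} | K=[mulL(1) :: let q]]
t=13: [C=(3 - (let z = q in -1)) | E={q↦7} | K=∅]
t=14: [C=3 | E={q↦7} | K=[subR]]
t=15: [C=(let z = q in -1) | E={q↦7} | K=[subL(3)]]
t=16: [C=q | E={q↦7} | K=[let z :: subL(3)]]
t=17: [C=-1 | E={z↦7, q↦7} | K=[subL(3)]]
→ final value 4

Answer: 4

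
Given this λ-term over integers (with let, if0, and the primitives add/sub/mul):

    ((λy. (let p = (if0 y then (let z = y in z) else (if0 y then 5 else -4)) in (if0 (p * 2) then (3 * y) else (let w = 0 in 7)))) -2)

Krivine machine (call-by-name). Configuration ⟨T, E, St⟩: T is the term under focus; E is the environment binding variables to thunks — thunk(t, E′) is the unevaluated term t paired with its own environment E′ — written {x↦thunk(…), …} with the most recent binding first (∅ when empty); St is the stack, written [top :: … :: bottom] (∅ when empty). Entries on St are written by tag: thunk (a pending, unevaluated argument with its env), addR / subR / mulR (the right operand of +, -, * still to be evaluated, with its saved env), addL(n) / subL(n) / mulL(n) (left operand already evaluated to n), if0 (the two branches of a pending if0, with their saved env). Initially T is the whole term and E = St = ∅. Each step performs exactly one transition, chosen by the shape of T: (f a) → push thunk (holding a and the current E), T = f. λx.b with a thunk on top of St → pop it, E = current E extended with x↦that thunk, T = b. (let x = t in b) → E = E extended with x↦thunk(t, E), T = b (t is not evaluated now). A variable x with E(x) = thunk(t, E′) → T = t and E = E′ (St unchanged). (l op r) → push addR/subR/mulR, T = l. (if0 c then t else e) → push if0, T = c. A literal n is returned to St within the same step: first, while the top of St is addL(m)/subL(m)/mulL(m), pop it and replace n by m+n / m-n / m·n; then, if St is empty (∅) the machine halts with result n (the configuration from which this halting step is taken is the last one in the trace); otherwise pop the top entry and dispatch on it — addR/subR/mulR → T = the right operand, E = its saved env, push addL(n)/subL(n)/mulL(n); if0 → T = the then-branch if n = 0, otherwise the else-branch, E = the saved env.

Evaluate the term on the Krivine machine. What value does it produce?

Answer: 7

Execution trace:
0. [T=((λy. (let p = (if0 y then (let z = y in z) else (if0 y then 5 else -4)) in (if0 (p * 2) then (3 * y) else (let w = 0 in 7)))) -2) | E=∅ | St=∅]
1. [T=(λy. (let p = (if0 y then (let z = y in z) else (if0 y then 5 else -4)) in (if0 (p * 2) then (3 * y) else (let w = 0 in 7)))) | E=∅ | St=[thunk]]
2. [T=(let p = (if0 y then (let z = y in z) else (if0 y then 5 else -4)) in (if0 (p * 2) then (3 * y) else (let w = 0 in 7))) | E={y↦thunk(-2, ∅)} | St=∅]
3. [T=(if0 (p * 2) then (3 * y) else (let w = 0 in 7)) | E={p↦thunk((if0 y then (let z = y in z) else (if0 y then 5 else -4)), {y↦thunk(-2, ∅)}), y↦thunk(-2, ∅)} | St=∅]
4. [T=(p * 2) | E={p↦thunk((if0 y then (let z = y in z) else (if0 y then 5 else -4)), {y↦thunk(-2, ∅)}), y↦thunk(-2, ∅)} | St=[if0]]
5. [T=p | E={p↦thunk((if0 y then (let z = y in z) else (if0 y then 5 else -4)), {y↦thunk(-2, ∅)}), y↦thunk(-2, ∅)} | St=[mulR :: if0]]
6. [T=(if0 y then (let z = y in z) else (if0 y then 5 else -4)) | E={y↦thunk(-2, ∅)} | St=[mulR :: if0]]
7. [T=y | E={y↦thunk(-2, ∅)} | St=[if0 :: mulR :: if0]]
8. [T=-2 | E=∅ | St=[if0 :: mulR :: if0]]
9. [T=(if0 y then 5 else -4) | E={y↦thunk(-2, ∅)} | St=[mulR :: if0]]
10. [T=y | E={y↦thunk(-2, ∅)} | St=[if0 :: mulR :: if0]]
11. [T=-2 | E=∅ | St=[if0 :: mulR :: if0]]
12. [T=-4 | E={y↦thunk(-2, ∅)} | St=[mulR :: if0]]
13. [T=2 | E={p↦thunk((if0 y then (let z = y in z) else (if0 y then 5 else -4)), {y↦thunk(-2, ∅)}), y↦thunk(-2, ∅)} | St=[mulL(-4) :: if0]]
14. [T=(let w = 0 in 7) | E={p↦thunk((if0 y then (let z = y in z) else (if0 y then 5 else -4)), {y↦thunk(-2, ∅)}), y↦thunk(-2, ∅)} | St=∅]
15. [T=7 | E={w↦thunk(0, {p↦thunk((if0 y then (let z = y in z) else (if0 y then 5 else -4)), {y↦thunk(-2, ∅)}), y↦thunk(-2, ∅)}), p↦thunk((if0 y then (let z = y in z) else (if0 y then 5 else -4)), {y↦thunk(-2, ∅)}), y↦thunk(-2, ∅)} | St=∅]
→ final value 7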